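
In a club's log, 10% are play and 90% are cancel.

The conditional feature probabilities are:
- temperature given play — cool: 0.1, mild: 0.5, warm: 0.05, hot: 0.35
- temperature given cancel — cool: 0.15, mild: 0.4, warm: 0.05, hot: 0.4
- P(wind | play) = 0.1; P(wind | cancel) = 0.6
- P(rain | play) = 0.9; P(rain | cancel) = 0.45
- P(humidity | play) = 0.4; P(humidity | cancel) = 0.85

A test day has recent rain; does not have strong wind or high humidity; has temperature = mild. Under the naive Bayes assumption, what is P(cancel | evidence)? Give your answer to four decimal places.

0.2857

play: 0.1 × 0.5 × (1−0.1) × 0.9 × (1−0.4) = 0.0243
cancel: 0.9 × 0.4 × (1−0.6) × 0.45 × (1−0.85) = 0.00972
P(cancel | x) = 0.00972 / 0.03402 ≈ 0.2857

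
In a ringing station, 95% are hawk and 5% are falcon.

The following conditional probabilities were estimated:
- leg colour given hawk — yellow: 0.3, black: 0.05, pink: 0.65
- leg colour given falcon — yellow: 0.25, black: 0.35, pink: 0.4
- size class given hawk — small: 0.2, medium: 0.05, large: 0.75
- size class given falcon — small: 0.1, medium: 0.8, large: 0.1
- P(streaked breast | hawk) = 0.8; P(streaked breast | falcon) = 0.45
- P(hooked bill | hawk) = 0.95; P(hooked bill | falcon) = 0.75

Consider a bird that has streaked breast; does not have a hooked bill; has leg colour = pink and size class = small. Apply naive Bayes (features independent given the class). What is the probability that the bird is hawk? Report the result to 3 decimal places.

0.956

hawk: 0.95 × 0.65 × 0.2 × 0.8 × (1−0.95) = 0.00494
falcon: 0.05 × 0.4 × 0.1 × 0.45 × (1−0.75) = 0.000225
P(hawk | x) = 0.00494 / 0.005165 ≈ 0.956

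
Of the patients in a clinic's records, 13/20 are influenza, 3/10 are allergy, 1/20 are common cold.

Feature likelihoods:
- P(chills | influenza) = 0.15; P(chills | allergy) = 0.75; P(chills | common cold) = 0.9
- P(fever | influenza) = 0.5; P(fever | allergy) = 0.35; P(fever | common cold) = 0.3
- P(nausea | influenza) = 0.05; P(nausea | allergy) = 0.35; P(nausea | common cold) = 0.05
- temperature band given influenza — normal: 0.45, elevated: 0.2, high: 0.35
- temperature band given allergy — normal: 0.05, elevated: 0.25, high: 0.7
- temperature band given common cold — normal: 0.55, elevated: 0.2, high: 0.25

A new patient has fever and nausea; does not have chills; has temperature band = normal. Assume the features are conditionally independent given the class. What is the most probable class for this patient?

influenza

influenza: 0.65 × (1−0.15) × 0.5 × 0.05 × 0.45 = 0.006215625
allergy: 0.3 × (1−0.75) × 0.35 × 0.35 × 0.05 = 0.000459375
common cold: 0.05 × (1−0.9) × 0.3 × 0.05 × 0.55 = 0.00004125
Highest score → influenza.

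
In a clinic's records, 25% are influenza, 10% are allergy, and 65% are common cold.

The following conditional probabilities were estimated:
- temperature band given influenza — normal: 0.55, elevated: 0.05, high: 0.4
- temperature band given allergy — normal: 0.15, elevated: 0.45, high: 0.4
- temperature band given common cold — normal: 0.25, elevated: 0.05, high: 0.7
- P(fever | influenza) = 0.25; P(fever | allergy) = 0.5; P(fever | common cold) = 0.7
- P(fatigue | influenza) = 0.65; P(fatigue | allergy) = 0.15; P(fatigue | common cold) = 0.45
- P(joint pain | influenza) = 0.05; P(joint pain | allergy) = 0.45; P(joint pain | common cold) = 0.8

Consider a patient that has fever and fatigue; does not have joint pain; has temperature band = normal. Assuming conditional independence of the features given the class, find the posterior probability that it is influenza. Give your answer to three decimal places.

influenza: 0.25 × 0.55 × 0.25 × 0.65 × (1−0.05) = 0.0212265625
allergy: 0.1 × 0.15 × 0.5 × 0.15 × (1−0.45) = 0.00061875
common cold: 0.65 × 0.25 × 0.7 × 0.45 × (1−0.8) = 0.0102375
P(influenza | x) = 0.0212265625 / 0.0320828125 ≈ 0.662

0.662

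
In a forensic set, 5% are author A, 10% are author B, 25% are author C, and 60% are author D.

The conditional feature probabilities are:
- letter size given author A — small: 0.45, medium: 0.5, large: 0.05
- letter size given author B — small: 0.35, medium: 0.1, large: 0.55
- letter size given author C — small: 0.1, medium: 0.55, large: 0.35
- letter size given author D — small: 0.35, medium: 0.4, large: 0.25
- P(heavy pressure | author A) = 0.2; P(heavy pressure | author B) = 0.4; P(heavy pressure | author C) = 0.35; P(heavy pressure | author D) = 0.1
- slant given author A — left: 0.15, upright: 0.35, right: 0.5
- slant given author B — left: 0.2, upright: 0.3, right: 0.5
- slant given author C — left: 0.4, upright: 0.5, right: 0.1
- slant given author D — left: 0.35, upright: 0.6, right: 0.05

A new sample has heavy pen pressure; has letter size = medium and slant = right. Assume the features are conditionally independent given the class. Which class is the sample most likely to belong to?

author A: 0.05 × 0.5 × 0.2 × 0.5 = 0.0025
author B: 0.1 × 0.1 × 0.4 × 0.5 = 0.002
author C: 0.25 × 0.55 × 0.35 × 0.1 = 0.0048125
author D: 0.6 × 0.4 × 0.1 × 0.05 = 0.0012
Highest score → author C.

author C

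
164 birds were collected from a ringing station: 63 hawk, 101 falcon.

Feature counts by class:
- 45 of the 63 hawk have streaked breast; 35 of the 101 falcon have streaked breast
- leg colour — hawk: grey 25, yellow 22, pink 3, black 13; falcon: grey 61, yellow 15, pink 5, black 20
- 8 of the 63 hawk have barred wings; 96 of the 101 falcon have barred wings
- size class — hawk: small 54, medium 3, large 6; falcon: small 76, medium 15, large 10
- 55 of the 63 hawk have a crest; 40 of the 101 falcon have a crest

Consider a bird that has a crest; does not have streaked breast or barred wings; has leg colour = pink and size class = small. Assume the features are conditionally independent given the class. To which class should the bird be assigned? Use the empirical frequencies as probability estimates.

hawk

hawk: (63/164) × (18/63) × (3/63) × (55/63) × (54/63) × (55/63) ≈ 0.00341434
falcon: (101/164) × (66/101) × (5/101) × (5/101) × (76/101) × (40/101) ≈ 0.000293919
Highest score → hawk.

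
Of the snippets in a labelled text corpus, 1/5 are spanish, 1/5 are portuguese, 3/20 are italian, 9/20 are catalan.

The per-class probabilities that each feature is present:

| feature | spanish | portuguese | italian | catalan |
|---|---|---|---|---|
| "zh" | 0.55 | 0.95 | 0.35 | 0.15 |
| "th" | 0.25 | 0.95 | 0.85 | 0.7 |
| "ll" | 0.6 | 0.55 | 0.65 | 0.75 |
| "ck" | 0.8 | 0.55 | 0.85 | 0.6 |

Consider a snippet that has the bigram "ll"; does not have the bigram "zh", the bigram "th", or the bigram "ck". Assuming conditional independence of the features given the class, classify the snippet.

catalan

spanish: 0.2 × (1−0.55) × (1−0.25) × 0.6 × (1−0.8) = 0.0081
portuguese: 0.2 × (1−0.95) × (1−0.95) × 0.55 × (1−0.55) = 0.00012375
italian: 0.15 × (1−0.35) × (1−0.85) × 0.65 × (1−0.85) = 0.0014259375
catalan: 0.45 × (1−0.15) × (1−0.7) × 0.75 × (1−0.6) = 0.034425
Highest score → catalan.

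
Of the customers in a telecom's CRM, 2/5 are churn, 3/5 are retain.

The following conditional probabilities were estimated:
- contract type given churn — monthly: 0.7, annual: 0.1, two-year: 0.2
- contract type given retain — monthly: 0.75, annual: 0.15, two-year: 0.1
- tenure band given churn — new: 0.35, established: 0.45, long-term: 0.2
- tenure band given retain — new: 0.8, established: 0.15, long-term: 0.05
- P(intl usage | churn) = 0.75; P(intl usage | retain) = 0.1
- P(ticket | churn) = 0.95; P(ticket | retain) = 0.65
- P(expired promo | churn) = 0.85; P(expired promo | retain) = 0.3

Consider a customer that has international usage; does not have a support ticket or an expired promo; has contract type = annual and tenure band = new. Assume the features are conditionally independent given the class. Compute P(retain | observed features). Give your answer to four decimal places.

churn: 0.4 × 0.1 × 0.35 × 0.75 × (1−0.95) × (1−0.85) = 0.00007875
retain: 0.6 × 0.15 × 0.8 × 0.1 × (1−0.65) × (1−0.3) = 0.001764
P(retain | x) = 0.001764 / 0.00184275 ≈ 0.9573

0.9573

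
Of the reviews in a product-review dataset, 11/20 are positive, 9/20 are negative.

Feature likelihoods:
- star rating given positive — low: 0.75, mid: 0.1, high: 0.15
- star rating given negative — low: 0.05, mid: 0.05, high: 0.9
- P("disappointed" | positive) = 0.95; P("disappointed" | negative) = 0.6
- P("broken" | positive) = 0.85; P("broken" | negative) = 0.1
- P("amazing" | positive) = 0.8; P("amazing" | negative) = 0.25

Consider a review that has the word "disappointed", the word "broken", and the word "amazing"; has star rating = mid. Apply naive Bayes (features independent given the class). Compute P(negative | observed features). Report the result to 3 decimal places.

0.009

positive: 0.55 × 0.1 × 0.95 × 0.85 × 0.8 = 0.03553
negative: 0.45 × 0.05 × 0.6 × 0.1 × 0.25 = 0.0003375
P(negative | x) = 0.0003375 / 0.0358675 ≈ 0.009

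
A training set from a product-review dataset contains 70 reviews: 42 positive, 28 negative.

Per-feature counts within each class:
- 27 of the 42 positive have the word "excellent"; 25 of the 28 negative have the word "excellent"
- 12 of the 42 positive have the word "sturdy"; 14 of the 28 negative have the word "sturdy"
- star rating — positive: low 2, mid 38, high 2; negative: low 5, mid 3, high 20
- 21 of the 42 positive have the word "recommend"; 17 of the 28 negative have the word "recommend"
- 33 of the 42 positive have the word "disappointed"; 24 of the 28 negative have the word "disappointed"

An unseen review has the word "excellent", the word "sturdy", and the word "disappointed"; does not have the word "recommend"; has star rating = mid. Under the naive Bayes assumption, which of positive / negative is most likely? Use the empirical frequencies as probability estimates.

positive

positive: (42/70) × (27/42) × (12/42) × (38/42) × (21/42) × (33/42) ≈ 0.0391712
negative: (28/70) × (25/28) × (14/28) × (3/28) × (11/28) × (24/28) ≈ 0.00644263
Highest score → positive.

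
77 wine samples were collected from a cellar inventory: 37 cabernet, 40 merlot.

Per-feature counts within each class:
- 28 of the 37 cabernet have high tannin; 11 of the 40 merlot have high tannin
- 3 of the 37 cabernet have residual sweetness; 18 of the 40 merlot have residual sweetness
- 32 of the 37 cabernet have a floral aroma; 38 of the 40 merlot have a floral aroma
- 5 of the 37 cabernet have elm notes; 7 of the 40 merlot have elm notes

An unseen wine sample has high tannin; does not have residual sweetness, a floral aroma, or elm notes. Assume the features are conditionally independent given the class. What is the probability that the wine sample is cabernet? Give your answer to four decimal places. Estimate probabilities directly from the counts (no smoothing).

0.9234

cabernet: (37/77) × (28/37) × (34/37) × (5/37) × (32/37) ≈ 0.0390536
merlot: (40/77) × (11/40) × (22/40) × (2/40) × (33/40) ≈ 0.00324107
P(cabernet | x) = 0.0390536 / 0.04229467 ≈ 0.9234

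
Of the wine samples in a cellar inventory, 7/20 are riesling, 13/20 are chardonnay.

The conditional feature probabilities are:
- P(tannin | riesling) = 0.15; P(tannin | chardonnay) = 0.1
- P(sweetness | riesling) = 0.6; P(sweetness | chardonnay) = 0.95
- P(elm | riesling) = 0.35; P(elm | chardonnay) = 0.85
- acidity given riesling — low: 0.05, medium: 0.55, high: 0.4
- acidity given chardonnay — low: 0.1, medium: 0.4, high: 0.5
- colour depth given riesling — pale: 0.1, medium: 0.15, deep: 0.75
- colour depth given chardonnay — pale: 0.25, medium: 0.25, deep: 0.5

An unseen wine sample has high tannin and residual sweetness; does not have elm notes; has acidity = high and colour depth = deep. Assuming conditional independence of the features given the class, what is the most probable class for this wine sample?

riesling

riesling: 0.35 × 0.15 × 0.6 × (1−0.35) × 0.4 × 0.75 = 0.0061425
chardonnay: 0.65 × 0.1 × 0.95 × (1−0.85) × 0.5 × 0.5 = 0.002315625
Highest score → riesling.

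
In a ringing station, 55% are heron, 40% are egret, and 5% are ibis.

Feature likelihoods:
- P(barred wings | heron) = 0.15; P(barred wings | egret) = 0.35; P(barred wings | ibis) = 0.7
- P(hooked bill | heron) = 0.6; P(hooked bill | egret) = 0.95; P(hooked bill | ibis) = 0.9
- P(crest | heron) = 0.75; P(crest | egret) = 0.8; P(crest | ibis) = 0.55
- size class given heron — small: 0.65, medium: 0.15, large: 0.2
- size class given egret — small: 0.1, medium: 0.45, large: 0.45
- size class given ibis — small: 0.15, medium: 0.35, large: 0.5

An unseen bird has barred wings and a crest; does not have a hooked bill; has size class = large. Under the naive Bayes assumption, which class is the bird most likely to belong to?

heron: 0.55 × 0.15 × (1−0.6) × 0.75 × 0.2 = 0.00495
egret: 0.4 × 0.35 × (1−0.95) × 0.8 × 0.45 = 0.00252
ibis: 0.05 × 0.7 × (1−0.9) × 0.55 × 0.5 = 0.0009625
Highest score → heron.

heron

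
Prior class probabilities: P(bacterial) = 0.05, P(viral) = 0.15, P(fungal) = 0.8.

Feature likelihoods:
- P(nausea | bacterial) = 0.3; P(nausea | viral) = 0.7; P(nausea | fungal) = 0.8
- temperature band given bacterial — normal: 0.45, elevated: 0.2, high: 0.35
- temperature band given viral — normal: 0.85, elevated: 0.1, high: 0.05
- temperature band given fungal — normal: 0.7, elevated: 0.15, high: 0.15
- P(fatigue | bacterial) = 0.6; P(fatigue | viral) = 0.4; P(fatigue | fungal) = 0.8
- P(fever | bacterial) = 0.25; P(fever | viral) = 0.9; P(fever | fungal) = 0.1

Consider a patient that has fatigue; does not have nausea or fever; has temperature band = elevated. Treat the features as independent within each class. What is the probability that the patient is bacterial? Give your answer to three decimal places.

bacterial: 0.05 × (1−0.3) × 0.2 × 0.6 × (1−0.25) = 0.00315
viral: 0.15 × (1−0.7) × 0.1 × 0.4 × (1−0.9) = 0.00018
fungal: 0.8 × (1−0.8) × 0.15 × 0.8 × (1−0.1) = 0.01728
P(bacterial | x) = 0.00315 / 0.02061 ≈ 0.153

0.153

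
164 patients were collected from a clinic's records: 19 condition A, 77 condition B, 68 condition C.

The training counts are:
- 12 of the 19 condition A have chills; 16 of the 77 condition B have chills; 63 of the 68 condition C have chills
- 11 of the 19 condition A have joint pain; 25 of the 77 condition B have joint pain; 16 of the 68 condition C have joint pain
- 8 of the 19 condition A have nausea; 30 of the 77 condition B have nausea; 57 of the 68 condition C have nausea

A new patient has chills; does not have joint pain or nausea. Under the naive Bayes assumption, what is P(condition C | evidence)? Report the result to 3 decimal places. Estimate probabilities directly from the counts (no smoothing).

0.450

condition A: (19/164) × (12/19) × (8/19) × (11/19) ≈ 0.0178366
condition B: (77/164) × (16/77) × (52/77) × (47/77) ≈ 0.0402157
condition C: (68/164) × (63/68) × (52/68) × (11/68) ≈ 0.0475198
P(condition C | x) = 0.0475198 / 0.1055721 ≈ 0.450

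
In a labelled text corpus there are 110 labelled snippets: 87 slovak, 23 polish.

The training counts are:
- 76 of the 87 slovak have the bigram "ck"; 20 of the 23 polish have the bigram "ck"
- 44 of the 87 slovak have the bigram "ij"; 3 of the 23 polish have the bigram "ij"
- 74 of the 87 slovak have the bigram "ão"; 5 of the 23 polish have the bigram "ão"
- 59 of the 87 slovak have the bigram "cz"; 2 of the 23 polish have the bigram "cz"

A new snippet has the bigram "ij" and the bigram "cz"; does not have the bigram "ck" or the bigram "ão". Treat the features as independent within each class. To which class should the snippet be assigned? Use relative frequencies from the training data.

slovak

slovak: (87/110) × (11/87) × (44/87) × (13/87) × (59/87) ≈ 0.00512496
polish: (23/110) × (3/23) × (3/23) × (18/23) × (2/23) ≈ 0.000242086
Highest score → slovak.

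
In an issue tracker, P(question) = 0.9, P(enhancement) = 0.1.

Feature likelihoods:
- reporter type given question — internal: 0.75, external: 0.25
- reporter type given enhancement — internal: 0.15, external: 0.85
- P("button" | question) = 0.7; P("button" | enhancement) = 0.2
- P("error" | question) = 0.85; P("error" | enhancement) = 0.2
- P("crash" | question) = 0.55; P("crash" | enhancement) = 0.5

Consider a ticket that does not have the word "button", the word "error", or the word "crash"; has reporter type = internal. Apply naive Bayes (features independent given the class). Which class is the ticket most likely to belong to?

question: 0.9 × 0.75 × (1−0.7) × (1−0.85) × (1−0.55) = 0.01366875
enhancement: 0.1 × 0.15 × (1−0.2) × (1−0.2) × (1−0.5) = 0.0048
Highest score → question.

question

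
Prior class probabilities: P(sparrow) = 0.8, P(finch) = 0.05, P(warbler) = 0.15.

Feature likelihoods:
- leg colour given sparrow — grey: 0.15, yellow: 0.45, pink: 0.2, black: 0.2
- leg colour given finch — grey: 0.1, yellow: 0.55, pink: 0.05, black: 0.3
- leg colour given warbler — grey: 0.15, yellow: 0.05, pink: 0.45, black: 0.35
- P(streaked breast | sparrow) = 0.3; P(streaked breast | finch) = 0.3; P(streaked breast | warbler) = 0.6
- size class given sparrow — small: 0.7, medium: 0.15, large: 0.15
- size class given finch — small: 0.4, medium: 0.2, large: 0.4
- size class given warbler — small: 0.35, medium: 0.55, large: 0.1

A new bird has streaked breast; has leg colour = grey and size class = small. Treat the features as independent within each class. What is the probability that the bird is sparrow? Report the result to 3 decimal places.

sparrow: 0.8 × 0.15 × 0.3 × 0.7 = 0.0252
finch: 0.05 × 0.1 × 0.3 × 0.4 = 0.0006
warbler: 0.15 × 0.15 × 0.6 × 0.35 = 0.004725
P(sparrow | x) = 0.0252 / 0.030525 ≈ 0.826

0.826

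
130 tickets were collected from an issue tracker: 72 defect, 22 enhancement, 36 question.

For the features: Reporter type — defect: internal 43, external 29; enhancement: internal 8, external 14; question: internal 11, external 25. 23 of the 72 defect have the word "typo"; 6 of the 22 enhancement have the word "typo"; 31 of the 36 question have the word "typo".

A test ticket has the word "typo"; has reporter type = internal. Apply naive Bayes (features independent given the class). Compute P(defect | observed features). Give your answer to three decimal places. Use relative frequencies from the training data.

defect: (72/130) × (43/72) × (23/72) ≈ 0.105662
enhancement: (22/130) × (8/22) × (6/22) ≈ 0.0167832
question: (36/130) × (11/36) × (31/36) ≈ 0.0728632
P(defect | x) = 0.105662 / 0.1953084 ≈ 0.541

0.541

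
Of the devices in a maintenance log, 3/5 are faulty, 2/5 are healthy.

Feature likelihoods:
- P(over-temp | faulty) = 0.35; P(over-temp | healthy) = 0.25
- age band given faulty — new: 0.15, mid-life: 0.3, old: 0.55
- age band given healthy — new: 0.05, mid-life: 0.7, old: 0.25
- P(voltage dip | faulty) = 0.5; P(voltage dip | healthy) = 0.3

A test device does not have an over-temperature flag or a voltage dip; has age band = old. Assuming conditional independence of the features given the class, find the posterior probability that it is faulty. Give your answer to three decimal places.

faulty: 0.6 × (1−0.35) × 0.55 × (1−0.5) = 0.10725
healthy: 0.4 × (1−0.25) × 0.25 × (1−0.3) = 0.0525
P(faulty | x) = 0.10725 / 0.15975 ≈ 0.671

0.671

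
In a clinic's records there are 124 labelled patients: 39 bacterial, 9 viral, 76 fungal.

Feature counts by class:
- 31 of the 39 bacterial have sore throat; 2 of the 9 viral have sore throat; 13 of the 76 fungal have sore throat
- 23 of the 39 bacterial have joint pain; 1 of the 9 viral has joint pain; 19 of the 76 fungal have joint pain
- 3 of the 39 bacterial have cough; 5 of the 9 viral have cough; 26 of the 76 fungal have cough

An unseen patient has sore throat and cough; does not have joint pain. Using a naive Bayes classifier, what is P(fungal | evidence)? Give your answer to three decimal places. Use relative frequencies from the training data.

0.629

bacterial: (39/124) × (31/39) × (16/39) × (3/39) ≈ 0.00788955
viral: (9/124) × (2/9) × (8/9) × (5/9) ≈ 0.00796495
fungal: (76/124) × (13/76) × (57/76) × (26/76) ≈ 0.0268994
P(fungal | x) = 0.0268994 / 0.0427539 ≈ 0.629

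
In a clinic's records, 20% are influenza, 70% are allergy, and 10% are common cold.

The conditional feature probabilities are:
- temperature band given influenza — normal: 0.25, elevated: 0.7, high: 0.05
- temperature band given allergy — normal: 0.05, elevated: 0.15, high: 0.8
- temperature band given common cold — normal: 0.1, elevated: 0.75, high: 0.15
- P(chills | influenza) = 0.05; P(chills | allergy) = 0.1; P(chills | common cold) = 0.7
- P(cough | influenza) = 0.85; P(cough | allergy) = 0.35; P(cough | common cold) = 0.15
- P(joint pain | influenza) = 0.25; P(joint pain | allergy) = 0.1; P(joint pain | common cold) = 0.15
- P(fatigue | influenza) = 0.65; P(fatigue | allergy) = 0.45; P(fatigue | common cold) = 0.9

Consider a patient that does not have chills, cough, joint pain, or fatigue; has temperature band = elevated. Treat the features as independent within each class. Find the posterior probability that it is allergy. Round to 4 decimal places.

influenza: 0.2 × 0.7 × (1−0.05) × (1−0.85) × (1−0.25) × (1−0.65) = 0.005236875
allergy: 0.7 × 0.15 × (1−0.1) × (1−0.35) × (1−0.1) × (1−0.45) = 0.030405375
common cold: 0.1 × 0.75 × (1−0.7) × (1−0.15) × (1−0.15) × (1−0.9) = 0.001625625
P(allergy | x) = 0.030405375 / 0.037267875 ≈ 0.8159

0.8159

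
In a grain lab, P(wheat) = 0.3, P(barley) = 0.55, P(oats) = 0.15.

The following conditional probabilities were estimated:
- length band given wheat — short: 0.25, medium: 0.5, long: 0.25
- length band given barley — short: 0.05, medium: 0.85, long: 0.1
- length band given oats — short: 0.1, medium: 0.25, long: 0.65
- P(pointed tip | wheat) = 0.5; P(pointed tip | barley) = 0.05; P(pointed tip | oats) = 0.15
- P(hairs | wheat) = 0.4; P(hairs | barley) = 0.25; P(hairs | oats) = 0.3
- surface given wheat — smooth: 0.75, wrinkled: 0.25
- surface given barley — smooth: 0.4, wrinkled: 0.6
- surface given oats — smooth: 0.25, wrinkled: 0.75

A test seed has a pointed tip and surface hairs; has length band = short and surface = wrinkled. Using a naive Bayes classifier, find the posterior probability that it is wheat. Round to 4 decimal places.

0.8403

wheat: 0.3 × 0.25 × 0.5 × 0.4 × 0.25 = 0.00375
barley: 0.55 × 0.05 × 0.05 × 0.25 × 0.6 = 0.00020625
oats: 0.15 × 0.1 × 0.15 × 0.3 × 0.75 = 0.00050625
P(wheat | x) = 0.00375 / 0.0044625 ≈ 0.8403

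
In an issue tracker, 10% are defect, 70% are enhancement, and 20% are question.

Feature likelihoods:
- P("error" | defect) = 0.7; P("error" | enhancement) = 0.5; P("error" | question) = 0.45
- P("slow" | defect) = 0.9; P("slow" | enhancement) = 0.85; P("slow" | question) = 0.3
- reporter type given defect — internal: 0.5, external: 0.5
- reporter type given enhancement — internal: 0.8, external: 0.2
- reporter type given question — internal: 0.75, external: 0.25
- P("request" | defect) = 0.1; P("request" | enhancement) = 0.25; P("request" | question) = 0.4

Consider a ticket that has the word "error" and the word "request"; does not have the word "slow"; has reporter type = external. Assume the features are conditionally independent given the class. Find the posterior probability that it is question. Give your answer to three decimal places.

0.679

defect: 0.1 × 0.7 × (1−0.9) × 0.5 × 0.1 = 0.00035
enhancement: 0.7 × 0.5 × (1−0.85) × 0.2 × 0.25 = 0.002625
question: 0.2 × 0.45 × (1−0.3) × 0.25 × 0.4 = 0.0063
P(question | x) = 0.0063 / 0.009275 ≈ 0.679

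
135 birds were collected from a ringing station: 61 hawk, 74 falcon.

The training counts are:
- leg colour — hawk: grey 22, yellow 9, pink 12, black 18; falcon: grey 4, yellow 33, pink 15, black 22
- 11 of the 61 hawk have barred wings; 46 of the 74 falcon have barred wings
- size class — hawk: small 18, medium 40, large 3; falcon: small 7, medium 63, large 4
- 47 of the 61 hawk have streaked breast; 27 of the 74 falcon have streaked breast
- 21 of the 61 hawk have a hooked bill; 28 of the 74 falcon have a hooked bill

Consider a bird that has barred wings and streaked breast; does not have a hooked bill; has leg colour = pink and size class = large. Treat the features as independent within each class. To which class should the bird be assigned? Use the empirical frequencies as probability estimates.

hawk: (61/135) × (12/61) × (11/61) × (3/61) × (47/61) × (40/61) ≈ 0.00039829
falcon: (74/135) × (15/74) × (46/74) × (4/74) × (27/74) × (46/74) ≈ 0.000846779
Highest score → falcon.

falcon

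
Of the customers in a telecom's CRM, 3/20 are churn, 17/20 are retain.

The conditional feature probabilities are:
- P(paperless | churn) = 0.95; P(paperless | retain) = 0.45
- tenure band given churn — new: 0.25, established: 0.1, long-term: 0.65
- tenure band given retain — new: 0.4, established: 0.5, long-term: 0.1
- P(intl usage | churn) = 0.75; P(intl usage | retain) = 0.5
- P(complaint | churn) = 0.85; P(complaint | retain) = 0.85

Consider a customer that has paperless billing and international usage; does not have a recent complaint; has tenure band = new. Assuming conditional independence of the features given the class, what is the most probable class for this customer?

retain

churn: 0.15 × 0.95 × 0.25 × 0.75 × (1−0.85) = 0.0040078125
retain: 0.85 × 0.45 × 0.4 × 0.5 × (1−0.85) = 0.011475
Highest score → retain.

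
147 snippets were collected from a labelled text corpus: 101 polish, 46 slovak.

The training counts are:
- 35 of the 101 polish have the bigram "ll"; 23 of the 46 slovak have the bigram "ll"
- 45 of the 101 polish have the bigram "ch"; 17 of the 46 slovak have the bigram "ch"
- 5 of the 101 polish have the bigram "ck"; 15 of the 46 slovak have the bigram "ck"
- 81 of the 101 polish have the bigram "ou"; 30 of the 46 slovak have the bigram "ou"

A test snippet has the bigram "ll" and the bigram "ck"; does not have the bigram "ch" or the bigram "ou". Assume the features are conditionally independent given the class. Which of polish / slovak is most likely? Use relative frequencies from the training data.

polish: (101/147) × (35/101) × (56/101) × (5/101) × (20/101) ≈ 0.00129412
slovak: (46/147) × (23/46) × (29/46) × (15/46) × (16/46) ≈ 0.0111878
Highest score → slovak.

slovak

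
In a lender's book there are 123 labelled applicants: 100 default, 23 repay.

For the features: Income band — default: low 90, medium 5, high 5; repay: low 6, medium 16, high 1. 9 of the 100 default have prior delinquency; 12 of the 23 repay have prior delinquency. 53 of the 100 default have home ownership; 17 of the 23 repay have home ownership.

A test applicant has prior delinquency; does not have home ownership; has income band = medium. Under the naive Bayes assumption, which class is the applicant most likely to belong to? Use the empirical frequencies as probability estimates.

default: (100/123) × (5/100) × (9/100) × (47/100) ≈ 0.00171951
repay: (23/123) × (16/23) × (12/23) × (6/23) ≈ 0.0177048
Highest score → repay.

repay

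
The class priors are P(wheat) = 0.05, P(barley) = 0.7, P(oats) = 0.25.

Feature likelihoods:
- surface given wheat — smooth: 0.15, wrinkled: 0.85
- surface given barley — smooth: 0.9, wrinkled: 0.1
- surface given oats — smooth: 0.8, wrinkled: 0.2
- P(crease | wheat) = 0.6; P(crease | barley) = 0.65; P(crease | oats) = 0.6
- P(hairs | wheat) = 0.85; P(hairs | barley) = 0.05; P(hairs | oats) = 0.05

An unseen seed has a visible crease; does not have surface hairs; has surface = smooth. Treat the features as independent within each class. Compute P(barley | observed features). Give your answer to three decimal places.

0.772

wheat: 0.05 × 0.15 × 0.6 × (1−0.85) = 0.000675
barley: 0.7 × 0.9 × 0.65 × (1−0.05) = 0.389025
oats: 0.25 × 0.8 × 0.6 × (1−0.05) = 0.114
P(barley | x) = 0.389025 / 0.5037 ≈ 0.772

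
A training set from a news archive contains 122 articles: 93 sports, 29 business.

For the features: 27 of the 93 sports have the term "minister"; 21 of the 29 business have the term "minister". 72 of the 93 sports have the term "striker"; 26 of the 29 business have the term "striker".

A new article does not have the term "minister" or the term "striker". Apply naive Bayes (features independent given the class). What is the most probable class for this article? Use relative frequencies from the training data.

sports: (93/122) × (66/93) × (21/93) ≈ 0.122158
business: (29/122) × (8/29) × (3/29) ≈ 0.00678349
Highest score → sports.

sports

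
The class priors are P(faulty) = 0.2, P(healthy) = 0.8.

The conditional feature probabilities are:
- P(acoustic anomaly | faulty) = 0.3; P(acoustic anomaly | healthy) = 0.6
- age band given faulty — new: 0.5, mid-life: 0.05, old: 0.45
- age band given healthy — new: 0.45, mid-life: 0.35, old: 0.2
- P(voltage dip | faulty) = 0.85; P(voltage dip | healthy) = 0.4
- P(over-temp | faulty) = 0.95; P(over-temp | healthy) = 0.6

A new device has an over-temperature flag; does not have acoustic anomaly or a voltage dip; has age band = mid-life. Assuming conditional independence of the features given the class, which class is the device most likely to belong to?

healthy

faulty: 0.2 × (1−0.3) × 0.05 × (1−0.85) × 0.95 = 0.0009975
healthy: 0.8 × (1−0.6) × 0.35 × (1−0.4) × 0.6 = 0.04032
Highest score → healthy.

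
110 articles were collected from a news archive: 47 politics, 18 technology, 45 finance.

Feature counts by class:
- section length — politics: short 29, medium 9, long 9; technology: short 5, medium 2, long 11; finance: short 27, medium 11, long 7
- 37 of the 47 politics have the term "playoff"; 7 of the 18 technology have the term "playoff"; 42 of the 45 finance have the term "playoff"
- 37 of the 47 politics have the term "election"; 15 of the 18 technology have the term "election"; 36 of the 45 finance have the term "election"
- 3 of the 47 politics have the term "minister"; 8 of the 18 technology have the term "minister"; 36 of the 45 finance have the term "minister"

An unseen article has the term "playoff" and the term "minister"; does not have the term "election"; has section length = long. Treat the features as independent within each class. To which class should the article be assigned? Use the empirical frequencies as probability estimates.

finance

politics: (47/110) × (9/47) × (37/47) × (10/47) × (3/47) ≈ 0.00087474
technology: (18/110) × (11/18) × (7/18) × (3/18) × (8/18) ≈ 0.00288066
finance: (45/110) × (7/45) × (42/45) × (9/45) × (36/45) ≈ 0.00950303
Highest score → finance.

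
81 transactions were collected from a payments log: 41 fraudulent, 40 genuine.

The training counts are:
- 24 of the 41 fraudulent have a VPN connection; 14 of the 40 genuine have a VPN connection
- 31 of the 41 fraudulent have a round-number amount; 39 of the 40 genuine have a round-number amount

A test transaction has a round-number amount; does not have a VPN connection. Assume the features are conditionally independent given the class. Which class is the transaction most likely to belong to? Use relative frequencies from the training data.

fraudulent: (41/81) × (17/41) × (31/41) ≈ 0.158687
genuine: (40/81) × (26/40) × (39/40) ≈ 0.312963
Highest score → genuine.

genuine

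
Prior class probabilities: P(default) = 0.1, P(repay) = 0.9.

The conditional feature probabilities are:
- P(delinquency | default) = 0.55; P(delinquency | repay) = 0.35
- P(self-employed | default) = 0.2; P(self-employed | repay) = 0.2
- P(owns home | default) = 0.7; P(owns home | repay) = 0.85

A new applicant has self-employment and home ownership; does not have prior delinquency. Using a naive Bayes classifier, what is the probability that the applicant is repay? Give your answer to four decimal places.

0.9404

default: 0.1 × (1−0.55) × 0.2 × 0.7 = 0.0063
repay: 0.9 × (1−0.35) × 0.2 × 0.85 = 0.09945
P(repay | x) = 0.09945 / 0.10575 ≈ 0.9404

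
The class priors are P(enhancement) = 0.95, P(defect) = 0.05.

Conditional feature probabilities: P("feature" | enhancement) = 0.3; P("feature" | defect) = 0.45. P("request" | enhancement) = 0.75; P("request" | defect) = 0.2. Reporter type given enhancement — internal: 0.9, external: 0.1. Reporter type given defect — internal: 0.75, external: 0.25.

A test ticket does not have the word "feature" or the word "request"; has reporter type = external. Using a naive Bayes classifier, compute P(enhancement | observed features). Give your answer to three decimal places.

0.751

enhancement: 0.95 × (1−0.3) × (1−0.75) × 0.1 = 0.016625
defect: 0.05 × (1−0.45) × (1−0.2) × 0.25 = 0.0055
P(enhancement | x) = 0.016625 / 0.022125 ≈ 0.751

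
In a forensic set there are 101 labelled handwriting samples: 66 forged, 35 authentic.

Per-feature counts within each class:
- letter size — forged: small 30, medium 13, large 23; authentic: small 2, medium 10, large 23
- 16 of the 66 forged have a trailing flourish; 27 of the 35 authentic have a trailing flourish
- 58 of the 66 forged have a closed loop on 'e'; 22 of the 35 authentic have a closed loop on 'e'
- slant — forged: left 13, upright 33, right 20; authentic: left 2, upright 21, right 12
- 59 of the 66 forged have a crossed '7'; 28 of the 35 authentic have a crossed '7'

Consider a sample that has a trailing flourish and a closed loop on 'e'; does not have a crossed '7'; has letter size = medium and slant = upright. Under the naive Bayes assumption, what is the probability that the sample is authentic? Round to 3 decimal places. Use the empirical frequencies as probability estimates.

forged: (66/101) × (13/66) × (16/66) × (58/66) × (33/66) × (7/66) ≈ 0.00145414
authentic: (35/101) × (10/35) × (27/35) × (22/35) × (21/35) × (7/35) ≈ 0.00576116
P(authentic | x) = 0.00576116 / 0.0072153 ≈ 0.798

0.798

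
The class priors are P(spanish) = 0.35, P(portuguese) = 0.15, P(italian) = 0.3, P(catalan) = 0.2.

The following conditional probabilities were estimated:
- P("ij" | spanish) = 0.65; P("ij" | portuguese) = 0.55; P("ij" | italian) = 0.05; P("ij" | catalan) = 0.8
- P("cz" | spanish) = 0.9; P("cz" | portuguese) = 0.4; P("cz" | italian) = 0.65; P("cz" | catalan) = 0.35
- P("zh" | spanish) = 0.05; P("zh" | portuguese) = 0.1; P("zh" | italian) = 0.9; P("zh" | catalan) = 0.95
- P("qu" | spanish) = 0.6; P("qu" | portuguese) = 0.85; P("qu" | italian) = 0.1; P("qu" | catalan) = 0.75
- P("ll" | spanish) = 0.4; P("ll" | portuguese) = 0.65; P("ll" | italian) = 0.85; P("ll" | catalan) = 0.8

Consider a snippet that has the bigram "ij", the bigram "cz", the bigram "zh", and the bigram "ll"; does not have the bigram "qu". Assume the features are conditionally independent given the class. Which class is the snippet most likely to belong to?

spanish: 0.35 × 0.65 × 0.9 × 0.05 × (1−0.6) × 0.4 = 0.001638
portuguese: 0.15 × 0.55 × 0.4 × 0.1 × (1−0.85) × 0.65 = 0.00032175
italian: 0.3 × 0.05 × 0.65 × 0.9 × (1−0.1) × 0.85 = 0.006712875
catalan: 0.2 × 0.8 × 0.35 × 0.95 × (1−0.75) × 0.8 = 0.01064
Highest score → catalan.

catalan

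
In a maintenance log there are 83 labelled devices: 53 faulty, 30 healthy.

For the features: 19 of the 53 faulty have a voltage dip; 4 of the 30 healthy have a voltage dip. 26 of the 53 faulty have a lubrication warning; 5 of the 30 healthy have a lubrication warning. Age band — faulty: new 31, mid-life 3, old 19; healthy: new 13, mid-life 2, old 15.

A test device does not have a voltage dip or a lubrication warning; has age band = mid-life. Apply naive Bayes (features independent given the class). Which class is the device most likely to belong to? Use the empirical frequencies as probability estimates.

healthy

faulty: (53/83) × (34/53) × (27/53) × (3/53) ≈ 0.0118123
healthy: (30/83) × (26/30) × (25/30) × (2/30) ≈ 0.0174029
Highest score → healthy.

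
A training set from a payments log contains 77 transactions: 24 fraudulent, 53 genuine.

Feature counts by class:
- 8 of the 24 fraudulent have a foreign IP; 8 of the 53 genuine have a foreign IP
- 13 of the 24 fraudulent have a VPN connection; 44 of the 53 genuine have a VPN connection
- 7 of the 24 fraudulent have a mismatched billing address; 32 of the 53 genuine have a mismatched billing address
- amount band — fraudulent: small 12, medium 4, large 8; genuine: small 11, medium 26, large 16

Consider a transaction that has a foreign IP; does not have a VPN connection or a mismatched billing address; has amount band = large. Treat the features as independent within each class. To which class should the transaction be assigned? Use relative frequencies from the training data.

fraudulent

fraudulent: (24/77) × (8/24) × (11/24) × (17/24) × (8/24) ≈ 0.0112434
genuine: (53/77) × (8/53) × (9/53) × (21/53) × (16/53) ≈ 0.00211034
Highest score → fraudulent.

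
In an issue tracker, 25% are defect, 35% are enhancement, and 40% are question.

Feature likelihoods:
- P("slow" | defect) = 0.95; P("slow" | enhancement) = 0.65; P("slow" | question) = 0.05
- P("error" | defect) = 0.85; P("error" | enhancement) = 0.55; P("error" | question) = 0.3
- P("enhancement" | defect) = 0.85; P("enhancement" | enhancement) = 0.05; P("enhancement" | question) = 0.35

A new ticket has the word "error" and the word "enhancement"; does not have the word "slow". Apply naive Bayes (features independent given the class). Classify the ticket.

question

defect: 0.25 × (1−0.95) × 0.85 × 0.85 = 0.00903125
enhancement: 0.35 × (1−0.65) × 0.55 × 0.05 = 0.00336875
question: 0.4 × (1−0.05) × 0.3 × 0.35 = 0.0399
Highest score → question.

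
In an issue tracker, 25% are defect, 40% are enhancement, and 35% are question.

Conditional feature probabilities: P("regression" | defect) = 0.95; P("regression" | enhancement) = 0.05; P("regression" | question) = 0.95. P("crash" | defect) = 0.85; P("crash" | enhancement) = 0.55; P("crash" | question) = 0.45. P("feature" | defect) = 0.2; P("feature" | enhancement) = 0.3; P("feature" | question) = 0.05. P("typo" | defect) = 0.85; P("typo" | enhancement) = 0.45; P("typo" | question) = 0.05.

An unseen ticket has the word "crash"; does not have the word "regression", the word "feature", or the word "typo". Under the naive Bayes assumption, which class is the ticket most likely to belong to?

enhancement

defect: 0.25 × (1−0.95) × 0.85 × (1−0.2) × (1−0.85) = 0.001275
enhancement: 0.4 × (1−0.05) × 0.55 × (1−0.3) × (1−0.45) = 0.080465
question: 0.35 × (1−0.95) × 0.45 × (1−0.05) × (1−0.05) = 0.0071071875
Highest score → enhancement.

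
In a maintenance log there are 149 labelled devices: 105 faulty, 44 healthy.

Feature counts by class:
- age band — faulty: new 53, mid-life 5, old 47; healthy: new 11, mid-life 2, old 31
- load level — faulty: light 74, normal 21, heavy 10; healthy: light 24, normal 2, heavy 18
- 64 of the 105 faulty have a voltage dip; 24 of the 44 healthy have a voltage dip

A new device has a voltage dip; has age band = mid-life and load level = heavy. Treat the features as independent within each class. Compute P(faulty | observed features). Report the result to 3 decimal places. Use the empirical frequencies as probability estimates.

faulty: (105/149) × (5/105) × (10/105) × (64/105) ≈ 0.00194798
healthy: (44/149) × (2/44) × (18/44) × (24/44) ≈ 0.00299517
P(faulty | x) = 0.00194798 / 0.00494315 ≈ 0.394

0.394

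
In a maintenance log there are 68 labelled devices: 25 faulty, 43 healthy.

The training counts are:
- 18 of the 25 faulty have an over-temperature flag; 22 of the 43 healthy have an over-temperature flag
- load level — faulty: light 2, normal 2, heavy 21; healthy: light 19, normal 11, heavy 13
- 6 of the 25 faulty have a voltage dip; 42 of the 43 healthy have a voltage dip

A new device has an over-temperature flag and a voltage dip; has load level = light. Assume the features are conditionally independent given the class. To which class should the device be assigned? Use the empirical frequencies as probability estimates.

healthy

faulty: (25/68) × (18/25) × (2/25) × (6/25) ≈ 0.00508235
healthy: (43/68) × (22/43) × (19/43) × (42/43) ≈ 0.13963
Highest score → healthy.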